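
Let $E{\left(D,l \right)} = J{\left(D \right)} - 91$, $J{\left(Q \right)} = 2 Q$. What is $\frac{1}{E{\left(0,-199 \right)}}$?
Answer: $- \frac{1}{91} \approx -0.010989$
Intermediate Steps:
$E{\left(D,l \right)} = -91 + 2 D$ ($E{\left(D,l \right)} = 2 D - 91 = -91 + 2 D$)
$\frac{1}{E{\left(0,-199 \right)}} = \frac{1}{-91 + 2 \cdot 0} = \frac{1}{-91 + 0} = \frac{1}{-91} = - \frac{1}{91}$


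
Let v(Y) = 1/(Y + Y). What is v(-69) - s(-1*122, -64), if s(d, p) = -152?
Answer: 20975/138 ≈ 151.99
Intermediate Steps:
v(Y) = 1/(2*Y)
v(-69) - s(-1*122, -64) = (1/2)/(-69) - 1*(-152) = (1/2)*(-1/69) + 152 = -1/138 + 152 = 20975/138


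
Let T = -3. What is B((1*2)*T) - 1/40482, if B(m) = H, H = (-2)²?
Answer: 161927/40482 ≈ 4.0000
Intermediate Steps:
H = 4
B(m) = 4
B((1*2)*T) - 1/40482 = 4 - 1/40482 = 161927/40482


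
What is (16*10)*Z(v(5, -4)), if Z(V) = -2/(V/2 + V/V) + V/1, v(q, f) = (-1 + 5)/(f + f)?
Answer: -1520/3 ≈ -506.67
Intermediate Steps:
v(q, f) = 2/f (v(q, f) = 4/((2*f)) = 4*(1/(2*f)) = 2/f)
Z(V) = V - 2/(1 + V/2) (Z(V) = -2/(V*(½) + 1) + V*1 = -2/(V/2 + 1) + V = -2/(1 + V/2) + V = V - 2/(1 + V/2))
(16*10)*Z(v(5, -4)) = (16*10)*((-4 + (2/(-4))² + 2*(2/(-4)))/(2 + 2/(-4))) = 160*((-4 + (2*(-¼))² + 2*(2*(-¼)))/(2 + 2*(-¼))) = 160*((-4 + (-½)² + 2*(-½))/(2 - ½)) = 160*((-4 + ¼ - 1)/(3/2)) = 160*((⅔)*(-19/4)) = 160*(-19/6) = -1520/3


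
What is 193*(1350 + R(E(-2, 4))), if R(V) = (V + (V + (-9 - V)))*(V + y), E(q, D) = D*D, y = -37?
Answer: 232179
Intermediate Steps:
E(q, D) = D**2
R(V) = (-37 + V)*(-9 + V) (R(V) = (V + (V + (-9 - V)))*(V - 37) = (V - 9)*(-37 + V) = (-9 + V)*(-37 + V) = (-37 + V)*(-9 + V))
193*(1350 + R(E(-2, 4))) = 193*(1350 + (333 + (4**2)**2 - 46*4**2)) = 193*(1350 + (333 + 16**2 - 46*16)) = 193*(1350 + (333 + 256 - 736)) = 193*(1350 - 147) = 193*1203 = 232179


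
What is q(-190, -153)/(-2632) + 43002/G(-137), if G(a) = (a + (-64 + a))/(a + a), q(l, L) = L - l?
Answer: 15505826915/444808 ≈ 34860.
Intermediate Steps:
G(a) = (-64 + 2*a)/(2*a) (G(a) = (-64 + 2*a)/((2*a)) = (-64 + 2*a)*(1/(2*a)) = (-64 + 2*a)/(2*a))
q(-190, -153)/(-2632) + 43002/G(-137) = (-153 - 1*(-190))/(-2632) + 43002/(((-32 - 137)/(-137))) = (-153 + 190)*(-1/2632) + 43002/((-1/137*(-169))) = 37*(-1/2632) + 43002/(169/137) = -37/2632 + 43002*(137/169) = -37/2632 + 5891274/169 = 15505826915/444808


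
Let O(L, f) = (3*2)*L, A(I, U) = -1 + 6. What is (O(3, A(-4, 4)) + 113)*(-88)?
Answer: -11528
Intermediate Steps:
A(I, U) = 5
O(L, f) = 6*L
(O(3, A(-4, 4)) + 113)*(-88) = (6*3 + 113)*(-88) = (18 + 113)*(-88) = 131*(-88) = -11528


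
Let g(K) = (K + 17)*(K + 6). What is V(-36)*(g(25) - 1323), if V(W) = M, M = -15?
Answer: 315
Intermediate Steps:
V(W) = -15
g(K) = (6 + K)*(17 + K) (g(K) = (17 + K)*(6 + K) = (6 + K)*(17 + K))
V(-36)*(g(25) - 1323) = -15*((102 + 25² + 23*25) - 1323) = -15*((102 + 625 + 575) - 1323) = -15*(1302 - 1323) = -15*(-21) = 315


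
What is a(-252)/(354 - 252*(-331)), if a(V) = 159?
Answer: 53/27922 ≈ 0.0018981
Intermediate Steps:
a(-252)/(354 - 252*(-331)) = 159/(354 - 252*(-331)) = 159/(354 + 83412) = 159/83766 = 159*(1/83766) = 53/27922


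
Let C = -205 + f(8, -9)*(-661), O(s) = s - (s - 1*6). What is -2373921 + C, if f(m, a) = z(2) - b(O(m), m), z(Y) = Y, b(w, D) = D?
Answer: -2370160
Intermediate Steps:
O(s) = 6 (O(s) = s - (s - 6) = s - (-6 + s) = s + (6 - s) = 6)
f(m, a) = 2 - m
C = 3761 (C = -205 + (2 - 1*8)*(-661) = -205 + (2 - 8)*(-661) = -205 - 6*(-661) = -205 + 3966 = 3761)
-2373921 + C = -2373921 + 3761 = -2370160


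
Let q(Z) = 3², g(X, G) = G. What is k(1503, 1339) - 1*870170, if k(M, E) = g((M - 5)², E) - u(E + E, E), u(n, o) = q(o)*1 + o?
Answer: -870179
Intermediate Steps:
q(Z) = 9
u(n, o) = 9 + o (u(n, o) = 9*1 + o = 9 + o)
k(M, E) = -9 (k(M, E) = E - (9 + E) = E + (-9 - E) = -9)
k(1503, 1339) - 1*870170 = -9 - 1*870170 = -9 - 870170 = -870179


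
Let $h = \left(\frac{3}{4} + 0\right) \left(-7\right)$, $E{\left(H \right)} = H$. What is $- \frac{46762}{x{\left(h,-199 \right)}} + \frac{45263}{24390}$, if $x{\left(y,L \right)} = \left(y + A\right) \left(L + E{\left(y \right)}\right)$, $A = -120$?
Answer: $\frac{92837497}{3327747210} \approx 0.027898$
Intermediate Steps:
$h = - \frac{21}{4}$ ($h = \left(3 \cdot \frac{1}{4} + 0\right) \left(-7\right) = \left(\frac{3}{4} + 0\right) \left(-7\right) = \frac{3}{4} \left(-7\right) = - \frac{21}{4} \approx -5.25$)
$x{\left(y,L \right)} = \left(-120 + y\right) \left(L + y\right)$ ($x{\left(y,L \right)} = \left(y - 120\right) \left(L + y\right) = \left(-120 + y\right) \left(L + y\right)$)
$- \frac{46762}{x{\left(h,-199 \right)}} + \frac{45263}{24390} = - \frac{46762}{\left(- \frac{21}{4}\right)^{2} - -23880 - -630 - - \frac{4179}{4}} + \frac{45263}{24390} = - \frac{46762}{\frac{441}{16} + 23880 + 630 + \frac{4179}{4}} + 45263 \cdot \frac{1}{24390} = - \frac{46762}{\frac{409317}{16}} + \frac{45263}{24390} = \left(-46762\right) \frac{16}{409317} + \frac{45263}{24390} = - \frac{748192}{409317} + \frac{45263}{24390} = \frac{92837497}{3327747210}$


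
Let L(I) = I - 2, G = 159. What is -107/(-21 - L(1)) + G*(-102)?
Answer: -324253/20 ≈ -16213.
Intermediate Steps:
L(I) = -2 + I
-107/(-21 - L(1)) + G*(-102) = -107/(-21 - (-2 + 1)) + 159*(-102) = -107/(-21 - 1*(-1)) - 16218 = -107/(-21 + 1) - 16218 = -107/(-20) - 16218 = -107*(-1/20) - 16218 = 107/20 - 16218 = -324253/20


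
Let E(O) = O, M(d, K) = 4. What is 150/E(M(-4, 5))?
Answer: 75/2 ≈ 37.500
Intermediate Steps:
150/E(M(-4, 5)) = 150/4 = 150*(¼) = 75/2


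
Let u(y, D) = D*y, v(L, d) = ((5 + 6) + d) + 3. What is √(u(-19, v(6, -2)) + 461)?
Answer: √233 ≈ 15.264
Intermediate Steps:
v(L, d) = 14 + d (v(L, d) = (11 + d) + 3 = 14 + d)
√(u(-19, v(6, -2)) + 461) = √((14 - 2)*(-19) + 461) = √(12*(-19) + 461) = √(-228 + 461) = √233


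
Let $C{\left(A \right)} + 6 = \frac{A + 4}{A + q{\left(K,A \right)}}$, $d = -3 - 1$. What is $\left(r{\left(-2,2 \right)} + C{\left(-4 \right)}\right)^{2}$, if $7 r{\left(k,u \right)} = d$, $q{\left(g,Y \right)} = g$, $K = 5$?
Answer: $\frac{2116}{49} \approx 43.184$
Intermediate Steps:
$d = -4$
$r{\left(k,u \right)} = - \frac{4}{7}$ ($r{\left(k,u \right)} = \frac{1}{7} \left(-4\right) = - \frac{4}{7}$)
$C{\left(A \right)} = -6 + \frac{4 + A}{5 + A}$ ($C{\left(A \right)} = -6 + \frac{A + 4}{A + 5} = -6 + \frac{4 + A}{5 + A}$)
$\left(r{\left(-2,2 \right)} + C{\left(-4 \right)}\right)^{2} = \left(- \frac{4}{7} + \frac{-26 - -20}{5 - 4}\right)^{2} = \left(- \frac{4}{7} + \frac{-26 + 20}{1}\right)^{2} = \left(- \frac{4}{7} + 1 \left(-6\right)\right)^{2} = \left(- \frac{4}{7} - 6\right)^{2} = \left(- \frac{46}{7}\right)^{2} = \frac{2116}{49}$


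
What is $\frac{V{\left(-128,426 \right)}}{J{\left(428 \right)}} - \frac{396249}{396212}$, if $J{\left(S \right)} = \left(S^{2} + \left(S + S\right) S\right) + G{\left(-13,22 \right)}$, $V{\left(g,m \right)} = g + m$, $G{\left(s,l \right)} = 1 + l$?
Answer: $- \frac{217650472999}{217748209900} \approx -0.99955$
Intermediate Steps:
$J{\left(S \right)} = 23 + 3 S^{2}$ ($J{\left(S \right)} = \left(S^{2} + \left(S + S\right) S\right) + \left(1 + 22\right) = \left(S^{2} + 2 S S\right) + 23 = \left(S^{2} + 2 S^{2}\right) + 23 = 3 S^{2} + 23 = 23 + 3 S^{2}$)
$\frac{V{\left(-128,426 \right)}}{J{\left(428 \right)}} - \frac{396249}{396212} = \frac{-128 + 426}{23 + 3 \cdot 428^{2}} - \frac{396249}{396212} = \frac{298}{23 + 3 \cdot 183184} - \frac{396249}{396212} = \frac{298}{23 + 549552} - \frac{396249}{396212} = \frac{298}{549575} - \frac{396249}{396212} = - \frac{217650472999}{217748209900}$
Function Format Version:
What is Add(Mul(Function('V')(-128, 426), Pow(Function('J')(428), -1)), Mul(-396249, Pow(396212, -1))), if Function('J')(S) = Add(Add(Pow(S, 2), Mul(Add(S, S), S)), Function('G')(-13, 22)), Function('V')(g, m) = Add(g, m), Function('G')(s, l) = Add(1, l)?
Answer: Rational(-217650472999, 217748209900) ≈ -0.99955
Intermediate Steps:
Function('J')(S) = Add(23, Mul(3, Pow(S, 2))) (Function('J')(S) = Add(Add(Pow(S, 2), Mul(Add(S, S), S)), Add(1, 22)) = Add(Add(Pow(S, 2), Mul(Mul(2, S), S)), 23) = Add(Add(Pow(S, 2), Mul(2, Pow(S, 2))), 23) = Add(Mul(3, Pow(S, 2)), 23) = Add(23, Mul(3, Pow(S, 2))))
Add(Mul(Function('V')(-128, 426), Pow(Function('J')(428), -1)), Mul(-396249, Pow(396212, -1))) = Add(Mul(Add(-128, 426), Pow(Add(23, Mul(3, Pow(428, 2))), -1)), Mul(-396249, Pow(396212, -1))) = Add(Mul(298, Pow(Add(23, Mul(3, 183184)), -1)), Mul(-396249, Rational(1, 396212))) = Add(Mul(298, Pow(Add(23, 549552), -1)), Rational(-396249, 396212)) = Add(Mul(298, Pow(549575, -1)), Rational(-396249, 396212)) = Add(Mul(298, Rational(1, 549575)), Rational(-396249, 396212)) = Add(Rational(298, 549575), Rational(-396249, 396212)) = Rational(-217650472999, 217748209900)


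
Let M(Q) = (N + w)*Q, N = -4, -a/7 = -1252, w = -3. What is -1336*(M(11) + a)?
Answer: -11605832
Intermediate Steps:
a = 8764 (a = -7*(-1252) = 8764)
M(Q) = -7*Q (M(Q) = (-4 - 3)*Q = -7*Q)
-1336*(M(11) + a) = -1336*(-7*11 + 8764) = -1336*(-77 + 8764) = -1336*8687 = -11605832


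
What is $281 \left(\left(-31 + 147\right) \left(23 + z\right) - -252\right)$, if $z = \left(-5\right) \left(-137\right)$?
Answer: $23148780$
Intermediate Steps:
$z = 685$
$281 \left(\left(-31 + 147\right) \left(23 + z\right) - -252\right) = 281 \left(\left(-31 + 147\right) \left(23 + 685\right) - -252\right) = 281 \left(116 \cdot 708 + 252\right) = 281 \left(82128 + 252\right) = 281 \cdot 82380 = 23148780$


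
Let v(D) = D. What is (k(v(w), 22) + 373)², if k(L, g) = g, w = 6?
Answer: 156025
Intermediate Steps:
(k(v(w), 22) + 373)² = (22 + 373)² = 395² = 156025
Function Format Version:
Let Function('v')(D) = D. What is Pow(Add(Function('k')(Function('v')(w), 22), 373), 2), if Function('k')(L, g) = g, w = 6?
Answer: 156025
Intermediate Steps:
Pow(Add(Function('k')(Function('v')(w), 22), 373), 2) = Pow(Add(22, 373), 2) = Pow(395, 2) = 156025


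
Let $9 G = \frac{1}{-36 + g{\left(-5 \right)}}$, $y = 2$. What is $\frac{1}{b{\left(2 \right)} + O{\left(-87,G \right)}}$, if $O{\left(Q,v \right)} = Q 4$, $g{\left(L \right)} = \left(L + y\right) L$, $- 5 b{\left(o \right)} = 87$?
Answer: $- \frac{5}{1827} \approx -0.0027367$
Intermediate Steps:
$b{\left(o \right)} = - \frac{87}{5}$ ($b{\left(o \right)} = \left(- \frac{1}{5}\right) 87 = - \frac{87}{5}$)
$g{\left(L \right)} = L \left(2 + L\right)$ ($g{\left(L \right)} = \left(L + 2\right) L = \left(2 + L\right) L = L \left(2 + L\right)$)
$G = - \frac{1}{189}$ ($G = \frac{1}{9 \left(-36 - 5 \left(2 - 5\right)\right)} = \frac{1}{9 \left(-36 - -15\right)} = \frac{1}{9 \left(-36 + 15\right)} = \frac{1}{9 \left(-21\right)} = \frac{1}{9} \left(- \frac{1}{21}\right) = - \frac{1}{189} \approx -0.005291$)
$O{\left(Q,v \right)} = 4 Q$
$\frac{1}{b{\left(2 \right)} + O{\left(-87,G \right)}} = \frac{1}{- \frac{87}{5} + 4 \left(-87\right)} = \frac{1}{- \frac{87}{5} - 348} = \frac{1}{- \frac{1827}{5}} = - \frac{5}{1827}$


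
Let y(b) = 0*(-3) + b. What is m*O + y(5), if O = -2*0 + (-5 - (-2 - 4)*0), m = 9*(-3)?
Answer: 140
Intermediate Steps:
y(b) = b (y(b) = 0 + b = b)
m = -27
O = -5 (O = 0 + (-5 - (-6)*0) = 0 + (-5 - 1*0) = 0 + (-5 + 0) = 0 - 5 = -5)
m*O + y(5) = -27*(-5) + 5 = 135 + 5 = 140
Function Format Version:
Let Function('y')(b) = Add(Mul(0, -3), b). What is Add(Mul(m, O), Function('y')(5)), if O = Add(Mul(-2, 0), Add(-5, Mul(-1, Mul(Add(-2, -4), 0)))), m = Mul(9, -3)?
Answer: 140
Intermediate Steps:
Function('y')(b) = b (Function('y')(b) = Add(0, b) = b)
m = -27
O = -5 (O = Add(0, Add(-5, Mul(-1, Mul(-6, 0)))) = Add(0, Add(-5, Mul(-1, 0))) = Add(0, Add(-5, 0)) = Add(0, -5) = -5)
Add(Mul(m, O), Function('y')(5)) = Add(Mul(-27, -5), 5) = Add(135, 5) = 140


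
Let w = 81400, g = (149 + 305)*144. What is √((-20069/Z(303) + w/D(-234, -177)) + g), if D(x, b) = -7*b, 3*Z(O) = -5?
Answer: √2973648277635/6195 ≈ 278.36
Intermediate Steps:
Z(O) = -5/3 (Z(O) = (⅓)*(-5) = -5/3)
g = 65376 (g = 454*144 = 65376)
√((-20069/Z(303) + w/D(-234, -177)) + g) = √((-20069/(-5/3) + 81400/((-7*(-177)))) + 65376) = √((-20069*(-⅗) + 81400/1239) + 65376) = √((60207/5 + 81400*(1/1239)) + 65376) = √((60207/5 + 81400/1239) + 65376) = √(75003473/6195 + 65376) = √(480007793/6195) = √2973648277635/6195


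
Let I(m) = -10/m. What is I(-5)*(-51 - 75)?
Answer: -252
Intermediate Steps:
I(-5)*(-51 - 75) = (-10/(-5))*(-51 - 75) = -10*(-⅕)*(-126) = 2*(-126) = -252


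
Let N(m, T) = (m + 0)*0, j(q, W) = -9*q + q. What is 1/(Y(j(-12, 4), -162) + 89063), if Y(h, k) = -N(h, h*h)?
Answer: 1/89063 ≈ 1.1228e-5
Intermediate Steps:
j(q, W) = -8*q
N(m, T) = 0 (N(m, T) = m*0 = 0)
Y(h, k) = 0 (Y(h, k) = -1*0 = 0)
1/(Y(j(-12, 4), -162) + 89063) = 1/(0 + 89063) = 1/89063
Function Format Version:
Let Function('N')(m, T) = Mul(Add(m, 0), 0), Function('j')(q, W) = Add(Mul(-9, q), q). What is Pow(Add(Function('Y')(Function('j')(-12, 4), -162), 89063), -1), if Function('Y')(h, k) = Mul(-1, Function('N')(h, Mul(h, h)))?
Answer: Rational(1, 89063) ≈ 1.1228e-5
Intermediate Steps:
Function('j')(q, W) = Mul(-8, q)
Function('N')(m, T) = 0 (Function('N')(m, T) = Mul(m, 0) = 0)
Function('Y')(h, k) = 0 (Function('Y')(h, k) = Mul(-1, 0) = 0)
Pow(Add(Function('Y')(Function('j')(-12, 4), -162), 89063), -1) = Pow(Add(0, 89063), -1) = Pow(89063, -1) = Rational(1, 89063)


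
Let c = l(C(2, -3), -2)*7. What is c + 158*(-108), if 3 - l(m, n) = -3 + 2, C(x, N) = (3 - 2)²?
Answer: -17036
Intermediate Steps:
C(x, N) = 1 (C(x, N) = 1² = 1)
l(m, n) = 4 (l(m, n) = 3 - (-3 + 2) = 3 - 1*(-1) = 3 + 1 = 4)
c = 28 (c = 4*7 = 28)
c + 158*(-108) = 28 + 158*(-108) = 28 - 17064 = -17036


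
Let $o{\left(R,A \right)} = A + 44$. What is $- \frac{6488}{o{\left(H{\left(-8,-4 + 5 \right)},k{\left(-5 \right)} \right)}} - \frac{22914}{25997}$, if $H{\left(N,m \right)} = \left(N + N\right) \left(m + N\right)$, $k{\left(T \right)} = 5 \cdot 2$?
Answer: $- \frac{84952946}{701919} \approx -121.03$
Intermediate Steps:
$k{\left(T \right)} = 10$
$H{\left(N,m \right)} = 2 N \left(N + m\right)$
$o{\left(R,A \right)} = 44 + A$
$- \frac{6488}{o{\left(H{\left(-8,-4 + 5 \right)},k{\left(-5 \right)} \right)}} - \frac{22914}{25997} = - \frac{6488}{44 + 10} - \frac{22914}{25997} = - \frac{6488}{54} - \frac{22914}{25997} = \left(-6488\right) \frac{1}{54} - \frac{22914}{25997} = - \frac{3244}{27} - \frac{22914}{25997} = - \frac{84952946}{701919}$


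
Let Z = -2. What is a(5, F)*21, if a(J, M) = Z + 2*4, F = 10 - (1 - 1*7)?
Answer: 126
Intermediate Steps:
F = 16 (F = 10 - (1 - 7) = 10 - 1*(-6) = 10 + 6 = 16)
a(J, M) = 6 (a(J, M) = -2 + 2*4 = -2 + 8 = 6)
a(5, F)*21 = 6*21 = 126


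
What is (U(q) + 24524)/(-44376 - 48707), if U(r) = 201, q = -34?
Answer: -24725/93083 ≈ -0.26562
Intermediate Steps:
(U(q) + 24524)/(-44376 - 48707) = (201 + 24524)/(-44376 - 48707) = 24725/(-93083) = 24725*(-1/93083) = -24725/93083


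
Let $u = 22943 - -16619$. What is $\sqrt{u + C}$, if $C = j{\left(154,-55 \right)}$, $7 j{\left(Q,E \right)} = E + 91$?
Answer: $\frac{\sqrt{1938790}}{7} \approx 198.92$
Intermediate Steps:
$j{\left(Q,E \right)} = 13 + \frac{E}{7}$ ($j{\left(Q,E \right)} = \frac{E + 91}{7} = \frac{91 + E}{7} = 13 + \frac{E}{7}$)
$C = \frac{36}{7}$ ($C = 13 + \frac{1}{7} \left(-55\right) = 13 - \frac{55}{7} = \frac{36}{7} \approx 5.1429$)
$u = 39562$ ($u = 22943 + 16619 = 39562$)
$\sqrt{u + C} = \sqrt{39562 + \frac{36}{7}} = \sqrt{\frac{276970}{7}} = \frac{\sqrt{1938790}}{7}$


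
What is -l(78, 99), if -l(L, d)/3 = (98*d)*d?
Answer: 2881494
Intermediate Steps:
l(L, d) = -294*d² (l(L, d) = -3*98*d*d = -294*d²)
-l(78, 99) = -(-294)*99² = -(-294)*9801 = -1*(-2881494) = 2881494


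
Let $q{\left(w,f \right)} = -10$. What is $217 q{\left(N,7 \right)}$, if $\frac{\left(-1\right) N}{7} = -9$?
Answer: $-2170$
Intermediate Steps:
$N = 63$ ($N = \left(-7\right) \left(-9\right) = 63$)
$217 q{\left(N,7 \right)} = 217 \left(-10\right) = -2170$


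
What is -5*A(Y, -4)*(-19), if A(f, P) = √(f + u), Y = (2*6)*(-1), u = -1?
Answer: 95*I*√13 ≈ 342.53*I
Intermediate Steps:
Y = -12 (Y = 12*(-1) = -12)
A(f, P) = √(-1 + f) (A(f, P) = √(f - 1) = √(-1 + f))
-5*A(Y, -4)*(-19) = -5*√(-1 - 12)*(-19) = -5*I*√13*(-19) = 95*I*√13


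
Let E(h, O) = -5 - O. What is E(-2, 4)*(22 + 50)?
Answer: -648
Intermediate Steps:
E(-2, 4)*(22 + 50) = (-5 - 1*4)*(22 + 50) = (-5 - 4)*72 = -9*72 = -648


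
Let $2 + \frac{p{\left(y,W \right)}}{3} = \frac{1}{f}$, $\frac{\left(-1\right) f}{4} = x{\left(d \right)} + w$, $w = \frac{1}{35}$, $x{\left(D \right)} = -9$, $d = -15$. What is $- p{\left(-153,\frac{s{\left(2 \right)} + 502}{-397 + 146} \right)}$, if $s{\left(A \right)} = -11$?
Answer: $\frac{7431}{1256} \approx 5.9164$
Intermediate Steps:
$w = \frac{1}{35} \approx 0.028571$
$f = \frac{1256}{35}$ ($f = - 4 \left(-9 + \frac{1}{35}\right) = \left(-4\right) \left(- \frac{314}{35}\right) = \frac{1256}{35} \approx 35.886$)
$p{\left(y,W \right)} = - \frac{7431}{1256}$ ($p{\left(y,W \right)} = -6 + \frac{3}{\frac{1256}{35}} = -6 + 3 \cdot \frac{35}{1256} = -6 + \frac{105}{1256} = - \frac{7431}{1256}$)
$- p{\left(-153,\frac{s{\left(2 \right)} + 502}{-397 + 146} \right)} = \left(-1\right) \left(- \frac{7431}{1256}\right) = \frac{7431}{1256}$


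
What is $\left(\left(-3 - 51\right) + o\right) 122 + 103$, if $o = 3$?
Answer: $-6119$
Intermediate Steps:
$\left(\left(-3 - 51\right) + o\right) 122 + 103 = \left(\left(-3 - 51\right) + 3\right) 122 + 103 = \left(-54 + 3\right) 122 + 103 = \left(-51\right) 122 + 103 = -6222 + 103 = -6119$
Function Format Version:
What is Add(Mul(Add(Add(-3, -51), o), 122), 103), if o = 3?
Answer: -6119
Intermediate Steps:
Add(Mul(Add(Add(-3, -51), o), 122), 103) = Add(Mul(Add(Add(-3, -51), 3), 122), 103) = Add(Mul(Add(-54, 3), 122), 103) = Add(Mul(-51, 122), 103) = Add(-6222, 103) = -6119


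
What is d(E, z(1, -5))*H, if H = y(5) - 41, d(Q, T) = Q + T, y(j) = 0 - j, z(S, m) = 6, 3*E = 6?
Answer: -368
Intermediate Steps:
E = 2 (E = (1/3)*6 = 2)
y(j) = -j
H = -46 (H = -1*5 - 41 = -5 - 41 = -46)
d(E, z(1, -5))*H = (2 + 6)*(-46) = 8*(-46) = -368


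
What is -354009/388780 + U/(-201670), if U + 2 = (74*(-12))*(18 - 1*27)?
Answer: -1064276389/1120075180 ≈ -0.95018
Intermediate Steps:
U = 7990 (U = -2 + (74*(-12))*(18 - 1*27) = -2 - 888*(18 - 27) = -2 - 888*(-9) = -2 + 7992 = 7990)
-354009/388780 + U/(-201670) = -354009/388780 + 7990/(-201670) = -354009*1/388780 + 7990*(-1/201670) = -354009/388780 - 799/20167 = -1064276389/1120075180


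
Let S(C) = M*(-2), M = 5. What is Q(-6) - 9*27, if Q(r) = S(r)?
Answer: -253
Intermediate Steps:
S(C) = -10 (S(C) = 5*(-2) = -10)
Q(r) = -10
Q(-6) - 9*27 = -10 - 9*27 = -10 - 243 = -253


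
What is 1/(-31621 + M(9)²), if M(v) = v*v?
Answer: -1/25060 ≈ -3.9904e-5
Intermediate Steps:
M(v) = v²
1/(-31621 + M(9)²) = 1/(-31621 + (9²)²) = 1/(-31621 + 81²) = 1/(-31621 + 6561) = 1/(-25060) = -1/25060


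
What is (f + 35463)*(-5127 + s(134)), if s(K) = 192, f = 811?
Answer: -179012190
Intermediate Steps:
(f + 35463)*(-5127 + s(134)) = (811 + 35463)*(-5127 + 192) = 36274*(-4935) = -179012190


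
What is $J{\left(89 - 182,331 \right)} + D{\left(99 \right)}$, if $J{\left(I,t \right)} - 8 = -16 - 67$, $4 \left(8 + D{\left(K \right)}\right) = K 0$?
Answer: $-83$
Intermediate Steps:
$D{\left(K \right)} = -8$ ($D{\left(K \right)} = -8 + \frac{K 0}{4} = -8 + \frac{1}{4} \cdot 0 = -8 + 0 = -8$)
$J{\left(I,t \right)} = -75$ ($J{\left(I,t \right)} = 8 - 83 = -75$)
$J{\left(89 - 182,331 \right)} + D{\left(99 \right)} = -75 - 8 = -83$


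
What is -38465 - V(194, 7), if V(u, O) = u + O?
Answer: -38666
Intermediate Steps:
V(u, O) = O + u
-38465 - V(194, 7) = -38465 - (7 + 194) = -38465 - 1*201 = -38465 - 201 = -38666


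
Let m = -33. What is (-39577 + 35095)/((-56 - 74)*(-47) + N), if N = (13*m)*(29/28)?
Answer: -125496/158639 ≈ -0.79108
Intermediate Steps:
N = -12441/28 (N = (13*(-33))*(29/28) = -12441/28 ≈ -444.32)
(-39577 + 35095)/((-56 - 74)*(-47) + N) = (-39577 + 35095)/((-56 - 74)*(-47) - 12441/28) = -4482/(-130*(-47) - 12441/28) = -4482/(6110 - 12441/28) = -4482/158639/28 = -4482*28/158639 = -125496/158639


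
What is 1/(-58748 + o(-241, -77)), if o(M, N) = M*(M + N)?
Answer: 1/17890 ≈ 5.5897e-5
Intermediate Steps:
1/(-58748 + o(-241, -77)) = 1/(-58748 - 241*(-241 - 77)) = 1/(-58748 - 241*(-318)) = 1/(-58748 + 76638) = 1/17890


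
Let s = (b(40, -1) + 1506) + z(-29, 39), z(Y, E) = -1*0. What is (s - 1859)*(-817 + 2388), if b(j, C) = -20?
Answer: -585983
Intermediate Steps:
z(Y, E) = 0
s = 1486 (s = (-20 + 1506) + 0 = 1486 + 0 = 1486)
(s - 1859)*(-817 + 2388) = (1486 - 1859)*(-817 + 2388) = -373*1571 = -585983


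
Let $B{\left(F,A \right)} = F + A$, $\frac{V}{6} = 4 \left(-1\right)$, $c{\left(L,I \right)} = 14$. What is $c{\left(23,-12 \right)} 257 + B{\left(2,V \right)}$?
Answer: $3576$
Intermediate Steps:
$V = -24$ ($V = 6 \cdot 4 \left(-1\right) = 6 \left(-4\right) = -24$)
$B{\left(F,A \right)} = A + F$
$c{\left(23,-12 \right)} 257 + B{\left(2,V \right)} = 14 \cdot 257 + \left(-24 + 2\right) = 3598 - 22 = 3576$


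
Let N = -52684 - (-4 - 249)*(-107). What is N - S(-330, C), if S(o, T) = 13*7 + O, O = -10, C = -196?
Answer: -79836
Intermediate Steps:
N = -79755 (N = -52684 - (-253)*(-107) = -52684 - 1*27071 = -52684 - 27071 = -79755)
S(o, T) = 81 (S(o, T) = 13*7 - 10 = 91 - 10 = 81)
N - S(-330, C) = -79755 - 1*81 = -79755 - 81 = -79836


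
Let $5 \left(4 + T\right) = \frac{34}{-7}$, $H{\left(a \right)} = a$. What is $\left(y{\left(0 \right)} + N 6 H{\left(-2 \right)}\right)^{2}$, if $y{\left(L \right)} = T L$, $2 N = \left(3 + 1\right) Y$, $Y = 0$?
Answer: $0$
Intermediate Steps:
$T = - \frac{174}{35}$ ($T = -4 + \frac{34 \frac{1}{-7}}{5} = -4 + \frac{34 \left(- \frac{1}{7}\right)}{5} = -4 + \frac{1}{5} \left(- \frac{34}{7}\right) = -4 - \frac{34}{35} = - \frac{174}{35} \approx -4.9714$)
$N = 0$ ($N = \frac{\left(3 + 1\right) 0}{2} = \frac{4 \cdot 0}{2} = \frac{1}{2} \cdot 0 = 0$)
$y{\left(L \right)} = - \frac{174 L}{35}$
$\left(y{\left(0 \right)} + N 6 H{\left(-2 \right)}\right)^{2} = \left(\left(- \frac{174}{35}\right) 0 + 0 \cdot 6 \left(-2\right)\right)^{2} = \left(0 + 0 \left(-2\right)\right)^{2} = \left(0 + 0\right)^{2} = 0^{2} = 0$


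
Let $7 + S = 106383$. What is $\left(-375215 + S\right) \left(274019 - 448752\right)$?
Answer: $46975044987$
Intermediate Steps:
$S = 106376$ ($S = -7 + 106383 = 106376$)
$\left(-375215 + S\right) \left(274019 - 448752\right) = \left(-375215 + 106376\right) \left(274019 - 448752\right) = \left(-268839\right) \left(-174733\right) = 46975044987$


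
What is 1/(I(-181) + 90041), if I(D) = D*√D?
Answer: 90041/8113311422 + 181*I*√181/8113311422 ≈ 1.1098e-5 + 3.0014e-7*I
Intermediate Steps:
I(D) = D^(3/2)
1/(I(-181) + 90041) = 1/((-181)^(3/2) + 90041) = 1/(-181*I*√181 + 90041) = 1/(90041 - 181*I*√181)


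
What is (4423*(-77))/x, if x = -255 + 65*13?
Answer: -340571/590 ≈ -577.24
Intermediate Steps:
x = 590 (x = -255 + 845 = 590)
(4423*(-77))/x = (4423*(-77))/590 = -340571*1/590 = -340571/590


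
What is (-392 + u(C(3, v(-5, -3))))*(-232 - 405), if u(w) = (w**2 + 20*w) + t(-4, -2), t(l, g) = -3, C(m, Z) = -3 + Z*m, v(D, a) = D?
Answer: 274547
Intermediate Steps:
u(w) = -3 + w**2 + 20*w (u(w) = (w**2 + 20*w) - 3 = -3 + w**2 + 20*w)
(-392 + u(C(3, v(-5, -3))))*(-232 - 405) = (-392 + (-3 + (-3 - 5*3)**2 + 20*(-3 - 5*3)))*(-232 - 405) = (-392 + (-3 + (-3 - 15)**2 + 20*(-3 - 15)))*(-637) = (-392 + (-3 + (-18)**2 + 20*(-18)))*(-637) = (-392 + (-3 + 324 - 360))*(-637) = (-392 - 39)*(-637) = -431*(-637) = 274547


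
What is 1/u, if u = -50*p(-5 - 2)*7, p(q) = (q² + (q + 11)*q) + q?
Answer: -1/4900 ≈ -0.00020408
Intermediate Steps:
p(q) = q + q² + q*(11 + q) (p(q) = (q² + (11 + q)*q) + q = (q² + q*(11 + q)) + q = q + q² + q*(11 + q))
u = -4900 (u = -100*(-5 - 2)*(6 + (-5 - 2))*7 = -100*(-7)*(6 - 7)*7 = -100*(-7)*(-1)*7 = -50*14*7 = -700*7 = -4900)
1/u = 1/(-4900) = -1/4900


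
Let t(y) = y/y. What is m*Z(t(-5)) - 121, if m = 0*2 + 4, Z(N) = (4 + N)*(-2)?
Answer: -161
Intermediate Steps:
t(y) = 1
Z(N) = -8 - 2*N
m = 4 (m = 0 + 4 = 4)
m*Z(t(-5)) - 121 = 4*(-8 - 2*1) - 121 = 4*(-8 - 2) - 121 = 4*(-10) - 121 = -40 - 121 = -161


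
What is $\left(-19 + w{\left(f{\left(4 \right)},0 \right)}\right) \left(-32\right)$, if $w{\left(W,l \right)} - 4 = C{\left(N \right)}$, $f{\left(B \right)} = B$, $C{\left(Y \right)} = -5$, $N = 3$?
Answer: $640$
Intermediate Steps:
$w{\left(W,l \right)} = -1$ ($w{\left(W,l \right)} = 4 - 5 = -1$)
$\left(-19 + w{\left(f{\left(4 \right)},0 \right)}\right) \left(-32\right) = \left(-19 - 1\right) \left(-32\right) = \left(-20\right) \left(-32\right) = 640$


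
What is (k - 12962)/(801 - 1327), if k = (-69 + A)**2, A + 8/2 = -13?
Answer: 2783/263 ≈ 10.582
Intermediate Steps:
A = -17 (A = -4 - 13 = -17)
k = 7396 (k = (-69 - 17)**2 = (-86)**2 = 7396)
(k - 12962)/(801 - 1327) = (7396 - 12962)/(801 - 1327) = -5566/(-526) = -5566*(-1/526) = 2783/263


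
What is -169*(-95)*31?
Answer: 497705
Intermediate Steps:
-169*(-95)*31 = 16055*31 = 497705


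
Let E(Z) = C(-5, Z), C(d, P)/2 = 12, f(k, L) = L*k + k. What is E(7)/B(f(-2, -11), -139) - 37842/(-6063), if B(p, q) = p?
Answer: 75196/10105 ≈ 7.4415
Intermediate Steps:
f(k, L) = k + L*k
C(d, P) = 24 (C(d, P) = 2*12 = 24)
E(Z) = 24
E(7)/B(f(-2, -11), -139) - 37842/(-6063) = 24/((-2*(1 - 11))) - 37842/(-6063) = 24/((-2*(-10))) - 37842*(-1/6063) = 24/20 + 12614/2021 = 24*(1/20) + 12614/2021 = 6/5 + 12614/2021 = 75196/10105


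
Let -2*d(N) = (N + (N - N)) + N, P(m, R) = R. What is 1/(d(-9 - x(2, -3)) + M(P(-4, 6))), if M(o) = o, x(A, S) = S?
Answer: 1/12 ≈ 0.083333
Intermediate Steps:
d(N) = -N (d(N) = -((N + (N - N)) + N)/2 = -((N + 0) + N)/2 = -(N + N)/2 = -N)
1/(d(-9 - x(2, -3)) + M(P(-4, 6))) = 1/(-(-9 - 1*(-3)) + 6) = 1/(-(-9 + 3) + 6) = 1/(-1*(-6) + 6) = 1/(6 + 6) = 1/12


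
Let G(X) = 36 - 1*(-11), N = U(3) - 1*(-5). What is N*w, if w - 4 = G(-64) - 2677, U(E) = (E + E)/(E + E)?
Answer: -15756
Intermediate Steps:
U(E) = 1 (U(E) = (2*E)/((2*E)) = (2*E)*(1/(2*E)) = 1)
N = 6 (N = 1 - 1*(-5) = 1 + 5 = 6)
G(X) = 47 (G(X) = 36 + 11 = 47)
w = -2626 (w = 4 + (47 - 2677) = 4 - 2630 = -2626)
N*w = 6*(-2626) = -15756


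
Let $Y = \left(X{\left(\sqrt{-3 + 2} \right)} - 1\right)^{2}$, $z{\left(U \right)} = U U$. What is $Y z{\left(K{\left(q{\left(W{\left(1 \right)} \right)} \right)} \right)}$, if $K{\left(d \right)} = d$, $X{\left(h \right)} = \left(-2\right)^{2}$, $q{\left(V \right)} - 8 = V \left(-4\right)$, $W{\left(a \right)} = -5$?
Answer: $7056$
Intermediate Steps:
$q{\left(V \right)} = 8 - 4 V$ ($q{\left(V \right)} = 8 + V \left(-4\right) = 8 - 4 V$)
$X{\left(h \right)} = 4$
$z{\left(U \right)} = U^{2}$
$Y = 9$ ($Y = \left(4 - 1\right)^{2} = 3^{2} = 9$)
$Y z{\left(K{\left(q{\left(W{\left(1 \right)} \right)} \right)} \right)} = 9 \left(8 - -20\right)^{2} = 9 \left(8 + 20\right)^{2} = 9 \cdot 28^{2} = 9 \cdot 784 = 7056$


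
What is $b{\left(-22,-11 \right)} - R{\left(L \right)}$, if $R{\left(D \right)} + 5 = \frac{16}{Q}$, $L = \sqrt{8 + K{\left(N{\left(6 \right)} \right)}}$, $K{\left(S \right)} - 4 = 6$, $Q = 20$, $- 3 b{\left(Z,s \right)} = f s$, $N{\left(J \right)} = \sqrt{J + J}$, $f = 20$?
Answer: $\frac{1163}{15} \approx 77.533$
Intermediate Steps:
$N{\left(J \right)} = \sqrt{2} \sqrt{J}$ ($N{\left(J \right)} = \sqrt{2 J} = \sqrt{2} \sqrt{J}$)
$b{\left(Z,s \right)} = - \frac{20 s}{3}$
$K{\left(S \right)} = 10$ ($K{\left(S \right)} = 4 + 6 = 10$)
$L = 3 \sqrt{2}$ ($L = \sqrt{8 + 10} = \sqrt{18} = 3 \sqrt{2} \approx 4.2426$)
$R{\left(D \right)} = - \frac{21}{5}$ ($R{\left(D \right)} = -5 + \frac{16}{20} = -5 + 16 \cdot \frac{1}{20} = -5 + \frac{4}{5} = - \frac{21}{5}$)
$b{\left(-22,-11 \right)} - R{\left(L \right)} = \left(- \frac{20}{3}\right) \left(-11\right) - - \frac{21}{5} = \frac{220}{3} + \frac{21}{5} = \frac{1163}{15}$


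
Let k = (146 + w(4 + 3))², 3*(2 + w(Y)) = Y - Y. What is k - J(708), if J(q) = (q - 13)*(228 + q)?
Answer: -629784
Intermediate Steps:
J(q) = (-13 + q)*(228 + q)
w(Y) = -2 (w(Y) = -2 + (Y - Y)/3 = -2 + (⅓)*0 = -2 + 0 = -2)
k = 20736 (k = (146 - 2)² = 144² = 20736)
k - J(708) = 20736 - (-2964 + 708² + 215*708) = 20736 - (-2964 + 501264 + 152220) = 20736 - 1*650520 = 20736 - 650520 = -629784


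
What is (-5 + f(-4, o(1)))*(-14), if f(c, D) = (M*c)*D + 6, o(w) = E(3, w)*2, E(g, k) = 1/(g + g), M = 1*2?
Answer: 70/3 ≈ 23.333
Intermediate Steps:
M = 2
E(g, k) = 1/(2*g)
o(w) = ⅓ (o(w) = ((½)/3)*2 = ((½)*(⅓))*2 = (⅙)*2 = ⅓)
f(c, D) = 6 + 2*D*c (f(c, D) = (2*c)*D + 6 = 2*D*c + 6 = 6 + 2*D*c)
(-5 + f(-4, o(1)))*(-14) = (-5 + (6 + 2*(⅓)*(-4)))*(-14) = (-5 + (6 - 8/3))*(-14) = (-5 + 10/3)*(-14) = -5/3*(-14) = 70/3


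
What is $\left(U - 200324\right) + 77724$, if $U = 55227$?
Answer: $-67373$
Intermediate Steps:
$\left(U - 200324\right) + 77724 = \left(55227 - 200324\right) + 77724 = -145097 + 77724 = -67373$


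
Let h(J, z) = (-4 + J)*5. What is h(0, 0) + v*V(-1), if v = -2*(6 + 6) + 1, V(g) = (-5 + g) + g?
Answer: 141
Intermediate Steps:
V(g) = -5 + 2*g
h(J, z) = -20 + 5*J
v = -23 (v = -2*12 + 1 = -24 + 1 = -23)
h(0, 0) + v*V(-1) = (-20 + 5*0) - 23*(-5 + 2*(-1)) = (-20 + 0) - 23*(-5 - 2) = -20 - 23*(-7) = -20 + 161 = 141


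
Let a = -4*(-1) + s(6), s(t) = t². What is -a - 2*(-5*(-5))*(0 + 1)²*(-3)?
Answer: 110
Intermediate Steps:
a = 40 (a = -4*(-1) + 6² = 4 + 36 = 40)
-a - 2*(-5*(-5))*(0 + 1)²*(-3) = -1*40 - 2*(-5*(-5))*(0 + 1)²*(-3) = -40 - 50*1²*(-3) = -40 - 50*(-3) = -40 + 150 = 110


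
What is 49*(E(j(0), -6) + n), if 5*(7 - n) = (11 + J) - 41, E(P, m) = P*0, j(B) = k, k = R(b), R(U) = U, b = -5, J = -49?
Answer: 5586/5 ≈ 1117.2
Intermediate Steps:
k = -5
j(B) = -5
E(P, m) = 0
n = 114/5 (n = 7 - ((11 - 49) - 41)/5 = 7 - (-38 - 41)/5 = 7 - ⅕*(-79) = 7 + 79/5 = 114/5 ≈ 22.800)
49*(E(j(0), -6) + n) = 49*(0 + 114/5) = 49*(114/5) = 5586/5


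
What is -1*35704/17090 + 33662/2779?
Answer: 238031082/23746555 ≈ 10.024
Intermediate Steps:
-1*35704/17090 + 33662/2779 = -35704*1/17090 + 33662*(1/2779) = -17852/8545 + 33662/2779 = 238031082/23746555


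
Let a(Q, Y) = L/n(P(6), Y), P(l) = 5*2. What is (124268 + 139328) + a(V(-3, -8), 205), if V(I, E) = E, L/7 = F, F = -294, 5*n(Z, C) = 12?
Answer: 525477/2 ≈ 2.6274e+5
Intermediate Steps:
P(l) = 10
n(Z, C) = 12/5 (n(Z, C) = (⅕)*12 = 12/5)
L = -2058 (L = 7*(-294) = -2058)
a(Q, Y) = -1715/2 (a(Q, Y) = -2058/12/5 = -2058*5/12 = -1715/2)
(124268 + 139328) + a(V(-3, -8), 205) = (124268 + 139328) - 1715/2 = 263596 - 1715/2 = 525477/2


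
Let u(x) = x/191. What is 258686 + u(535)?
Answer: 49409561/191 ≈ 2.5869e+5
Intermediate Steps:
u(x) = x/191 (u(x) = x*(1/191) = x/191)
258686 + u(535) = 258686 + (1/191)*535 = 258686 + 535/191 = 49409561/191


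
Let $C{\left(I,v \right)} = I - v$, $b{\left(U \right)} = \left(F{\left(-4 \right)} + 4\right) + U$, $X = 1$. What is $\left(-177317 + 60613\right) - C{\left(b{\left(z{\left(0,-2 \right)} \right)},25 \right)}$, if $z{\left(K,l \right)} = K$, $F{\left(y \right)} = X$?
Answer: $-116684$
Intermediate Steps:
$F{\left(y \right)} = 1$
$b{\left(U \right)} = 5 + U$ ($b{\left(U \right)} = \left(1 + 4\right) + U = 5 + U$)
$\left(-177317 + 60613\right) - C{\left(b{\left(z{\left(0,-2 \right)} \right)},25 \right)} = \left(-177317 + 60613\right) - \left(\left(5 + 0\right) - 25\right) = -116704 - \left(5 - 25\right) = -116704 - -20 = -116704 + 20 = -116684$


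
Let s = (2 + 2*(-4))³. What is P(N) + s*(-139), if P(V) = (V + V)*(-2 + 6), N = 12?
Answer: 30120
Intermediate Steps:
P(V) = 8*V (P(V) = (2*V)*4 = 8*V)
s = -216 (s = (2 - 8)³ = (-6)³ = -216)
P(N) + s*(-139) = 8*12 - 216*(-139) = 96 + 30024 = 30120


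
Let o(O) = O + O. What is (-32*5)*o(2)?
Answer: -640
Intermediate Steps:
o(O) = 2*O
(-32*5)*o(2) = (-32*5)*(2*2) = -160*4 = -640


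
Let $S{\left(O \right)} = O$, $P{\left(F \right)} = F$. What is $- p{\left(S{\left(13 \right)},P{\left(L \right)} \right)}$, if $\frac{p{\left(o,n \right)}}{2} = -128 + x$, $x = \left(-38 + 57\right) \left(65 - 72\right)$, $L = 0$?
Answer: $522$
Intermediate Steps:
$x = -133$ ($x = 19 \left(-7\right) = -133$)
$p{\left(o,n \right)} = -522$ ($p{\left(o,n \right)} = 2 \left(-128 - 133\right) = 2 \left(-261\right) = -522$)
$- p{\left(S{\left(13 \right)},P{\left(L \right)} \right)} = \left(-1\right) \left(-522\right) = 522$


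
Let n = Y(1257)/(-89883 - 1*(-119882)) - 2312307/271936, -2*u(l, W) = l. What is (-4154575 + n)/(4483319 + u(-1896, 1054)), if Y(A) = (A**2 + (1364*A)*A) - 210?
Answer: -33305792301857693/36581789493729088 ≈ -0.91045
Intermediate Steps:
u(l, W) = -l/2
Y(A) = -210 + 1365*A**2 (Y(A) = (A**2 + 1364*A**2) - 210 = 1365*A**2 - 210 = -210 + 1365*A**2)
n = 586433135635107/8157808064 (n = (-210 + 1365*1257**2)/(-89883 - 1*(-119882)) - 2312307/271936 = (-210 + 1365*1580049)/(-89883 + 119882) - 2312307*1/271936 = (-210 + 2156766885)/29999 - 2312307/271936 = 2156766675*(1/29999) - 2312307/271936 = 2156766675/29999 - 2312307/271936 = 586433135635107/8157808064 ≈ 71886.)
(-4154575 + n)/(4483319 + u(-1896, 1054)) = (-4154575 + 586433135635107/8157808064)/(4483319 - 1/2*(-1896)) = -33305792301857693/(8157808064*(4483319 + 948)) = -33305792301857693/8157808064/4484267 = -33305792301857693/8157808064*1/4484267 = -33305792301857693/36581789493729088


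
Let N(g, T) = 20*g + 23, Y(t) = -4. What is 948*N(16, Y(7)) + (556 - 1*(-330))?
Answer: 326050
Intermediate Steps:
N(g, T) = 23 + 20*g
948*N(16, Y(7)) + (556 - 1*(-330)) = 948*(23 + 20*16) + (556 - 1*(-330)) = 948*(23 + 320) + (556 + 330) = 948*343 + 886 = 325164 + 886 = 326050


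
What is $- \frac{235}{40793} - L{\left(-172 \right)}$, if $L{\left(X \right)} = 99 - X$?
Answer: $- \frac{11055138}{40793} \approx -271.01$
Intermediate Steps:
$- \frac{235}{40793} - L{\left(-172 \right)} = - \frac{235}{40793} - \left(99 - -172\right) = \left(-235\right) \frac{1}{40793} - \left(99 + 172\right) = - \frac{235}{40793} - 271 = - \frac{11055138}{40793}$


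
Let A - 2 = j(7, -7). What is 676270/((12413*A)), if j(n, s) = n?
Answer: 676270/111717 ≈ 6.0534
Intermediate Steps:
A = 9 (A = 2 + 7 = 9)
676270/((12413*A)) = 676270/((12413*9)) = 676270/111717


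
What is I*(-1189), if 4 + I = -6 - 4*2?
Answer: 21402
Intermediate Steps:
I = -18 (I = -4 + (-6 - 4*2) = -4 + (-6 - 8) = -4 - 14 = -18)
I*(-1189) = -18*(-1189) = 21402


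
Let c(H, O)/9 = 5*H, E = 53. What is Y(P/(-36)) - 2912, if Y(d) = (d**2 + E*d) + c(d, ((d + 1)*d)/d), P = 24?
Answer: -26792/9 ≈ -2976.9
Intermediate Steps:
c(H, O) = 45*H (c(H, O) = 9*(5*H) = 45*H)
Y(d) = d**2 + 98*d (Y(d) = (d**2 + 53*d) + 45*d = d**2 + 98*d)
Y(P/(-36)) - 2912 = (24/(-36))*(98 + 24/(-36)) - 2912 = (24*(-1/36))*(98 + 24*(-1/36)) - 2912 = -2*(98 - 2/3)/3 - 2912 = -2/3*292/3 - 2912 = -584/9 - 2912 = -26792/9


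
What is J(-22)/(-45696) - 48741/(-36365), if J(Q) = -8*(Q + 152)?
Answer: 20224003/14836920 ≈ 1.3631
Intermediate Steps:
J(Q) = -1216 - 8*Q (J(Q) = -8*(152 + Q) = -1216 - 8*Q)
J(-22)/(-45696) - 48741/(-36365) = (-1216 - 8*(-22))/(-45696) - 48741/(-36365) = (-1216 + 176)*(-1/45696) - 48741*(-1/36365) = -1040*(-1/45696) + 6963/5195 = 65/2856 + 6963/5195 = 20224003/14836920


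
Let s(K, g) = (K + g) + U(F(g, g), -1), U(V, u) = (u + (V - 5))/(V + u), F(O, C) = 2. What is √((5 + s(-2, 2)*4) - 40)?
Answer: I*√51 ≈ 7.1414*I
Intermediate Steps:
U(V, u) = (-5 + V + u)/(V + u) (U(V, u) = (u + (-5 + V))/(V + u) = (-5 + V + u)/(V + u))
s(K, g) = -4 + K + g (s(K, g) = (K + g) + (-5 + 2 - 1)/(2 - 1) = (K + g) - 4/1 = (K + g) + 1*(-4) = (K + g) - 4 = -4 + K + g)
√((5 + s(-2, 2)*4) - 40) = √((5 + (-4 - 2 + 2)*4) - 40) = √((5 - 4*4) - 40) = √((5 - 16) - 40) = √(-11 - 40) = √(-51) = I*√51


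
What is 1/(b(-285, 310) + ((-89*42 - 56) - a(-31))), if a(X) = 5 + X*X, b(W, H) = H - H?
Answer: -1/4760 ≈ -0.00021008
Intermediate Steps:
b(W, H) = 0
a(X) = 5 + X**2
1/(b(-285, 310) + ((-89*42 - 56) - a(-31))) = 1/(0 + ((-89*42 - 56) - (5 + (-31)**2))) = 1/(0 + ((-3738 - 56) - (5 + 961))) = 1/(0 + (-3794 - 1*966)) = 1/(0 + (-3794 - 966)) = 1/(0 - 4760) = 1/(-4760) = -1/4760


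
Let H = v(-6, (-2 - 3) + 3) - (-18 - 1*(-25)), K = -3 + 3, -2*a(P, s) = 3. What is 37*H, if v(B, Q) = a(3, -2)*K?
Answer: -259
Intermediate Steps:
a(P, s) = -3/2 (a(P, s) = -1/2*3 = -3/2)
K = 0
v(B, Q) = 0 (v(B, Q) = -3/2*0 = 0)
H = -7 (H = 0 - (-18 - 1*(-25)) = 0 - (-18 + 25) = 0 - 1*7 = 0 - 7 = -7)
37*H = 37*(-7) = -259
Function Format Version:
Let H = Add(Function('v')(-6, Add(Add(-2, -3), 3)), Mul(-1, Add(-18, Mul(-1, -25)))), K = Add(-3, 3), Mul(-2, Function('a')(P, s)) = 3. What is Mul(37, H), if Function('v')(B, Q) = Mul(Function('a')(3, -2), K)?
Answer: -259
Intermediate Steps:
Function('a')(P, s) = Rational(-3, 2) (Function('a')(P, s) = Mul(Rational(-1, 2), 3) = Rational(-3, 2))
K = 0
Function('v')(B, Q) = 0 (Function('v')(B, Q) = Mul(Rational(-3, 2), 0) = 0)
H = -7 (H = Add(0, Mul(-1, Add(-18, Mul(-1, -25)))) = Add(0, Mul(-1, Add(-18, 25))) = Add(0, Mul(-1, 7)) = Add(0, -7) = -7)
Mul(37, H) = Mul(37, -7) = -259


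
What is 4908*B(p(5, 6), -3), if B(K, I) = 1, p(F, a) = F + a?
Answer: 4908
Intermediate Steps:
4908*B(p(5, 6), -3) = 4908*1 = 4908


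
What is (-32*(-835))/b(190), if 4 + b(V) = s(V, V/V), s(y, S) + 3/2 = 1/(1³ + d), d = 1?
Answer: -5344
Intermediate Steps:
s(y, S) = -1 (s(y, S) = -3/2 + 1/(1³ + 1) = -3/2 + 1/(1 + 1) = -3/2 + 1/2 = -3/2 + ½ = -1)
b(V) = -5 (b(V) = -4 - 1 = -5)
(-32*(-835))/b(190) = -32*(-835)/(-5) = 26720*(-⅕) = -5344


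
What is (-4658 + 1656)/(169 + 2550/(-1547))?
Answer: -273182/15229 ≈ -17.938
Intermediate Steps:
(-4658 + 1656)/(169 + 2550/(-1547)) = -3002/(169 + 2550*(-1/1547)) = -3002/(169 - 150/91) = -3002/15229/91 = -3002*91/15229 = -273182/15229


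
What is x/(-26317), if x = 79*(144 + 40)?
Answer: -14536/26317 ≈ -0.55234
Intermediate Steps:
x = 14536 (x = 79*184 = 14536)
x/(-26317) = 14536/(-26317) = 14536*(-1/26317) = -14536/26317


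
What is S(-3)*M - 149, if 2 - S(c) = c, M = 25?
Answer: -24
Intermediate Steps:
S(c) = 2 - c
S(-3)*M - 149 = (2 - 1*(-3))*25 - 149 = (2 + 3)*25 - 149 = 5*25 - 149 = 125 - 149 = -24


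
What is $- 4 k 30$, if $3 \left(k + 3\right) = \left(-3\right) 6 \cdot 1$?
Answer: $1080$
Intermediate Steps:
$k = -9$ ($k = -3 + \frac{\left(-3\right) 6 \cdot 1}{3} = -3 + \frac{\left(-18\right) 1}{3} = -3 + \frac{1}{3} \left(-18\right) = -3 - 6 = -9$)
$- 4 k 30 = \left(-4\right) \left(-9\right) 30 = 36 \cdot 30 = 1080$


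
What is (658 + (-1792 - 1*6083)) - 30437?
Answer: -37654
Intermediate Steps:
(658 + (-1792 - 1*6083)) - 30437 = (658 + (-1792 - 6083)) - 30437 = (658 - 7875) - 30437 = -7217 - 30437 = -37654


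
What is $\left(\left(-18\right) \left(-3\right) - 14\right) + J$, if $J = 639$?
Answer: $679$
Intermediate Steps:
$\left(\left(-18\right) \left(-3\right) - 14\right) + J = \left(\left(-18\right) \left(-3\right) - 14\right) + 639 = \left(54 - 14\right) + 639 = 40 + 639 = 679$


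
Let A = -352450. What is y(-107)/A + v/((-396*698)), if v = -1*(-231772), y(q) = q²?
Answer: -5303289787/6088749975 ≈ -0.87100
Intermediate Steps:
v = 231772
y(-107)/A + v/((-396*698)) = (-107)²/(-352450) + 231772/((-396*698)) = 11449*(-1/352450) + 231772/(-276408) = -11449/352450 + 231772*(-1/276408) = -11449/352450 - 57943/69102 = -5303289787/6088749975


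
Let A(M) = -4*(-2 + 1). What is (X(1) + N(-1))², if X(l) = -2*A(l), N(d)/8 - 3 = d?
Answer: 64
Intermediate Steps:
N(d) = 24 + 8*d
A(M) = 4 (A(M) = -4*(-1) = 4)
X(l) = -8 (X(l) = -2*4 = -8)
(X(1) + N(-1))² = (-8 + (24 + 8*(-1)))² = (-8 + (24 - 8))² = (-8 + 16)² = 8² = 64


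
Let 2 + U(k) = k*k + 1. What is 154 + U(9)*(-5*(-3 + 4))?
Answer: -246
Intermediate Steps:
U(k) = -1 + k**2 (U(k) = -2 + (k*k + 1) = -2 + (k**2 + 1) = -2 + (1 + k**2) = -1 + k**2)
154 + U(9)*(-5*(-3 + 4)) = 154 + (-1 + 9**2)*(-5*(-3 + 4)) = 154 + (-1 + 81)*(-5*1) = 154 + 80*(-5) = 154 - 400 = -246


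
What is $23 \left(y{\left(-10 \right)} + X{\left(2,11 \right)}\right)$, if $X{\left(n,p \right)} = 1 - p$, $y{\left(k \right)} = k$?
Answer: $-460$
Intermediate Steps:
$23 \left(y{\left(-10 \right)} + X{\left(2,11 \right)}\right) = 23 \left(-10 + \left(1 - 11\right)\right) = 23 \left(-10 - 10\right) = 23 \left(-20\right) = -460$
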